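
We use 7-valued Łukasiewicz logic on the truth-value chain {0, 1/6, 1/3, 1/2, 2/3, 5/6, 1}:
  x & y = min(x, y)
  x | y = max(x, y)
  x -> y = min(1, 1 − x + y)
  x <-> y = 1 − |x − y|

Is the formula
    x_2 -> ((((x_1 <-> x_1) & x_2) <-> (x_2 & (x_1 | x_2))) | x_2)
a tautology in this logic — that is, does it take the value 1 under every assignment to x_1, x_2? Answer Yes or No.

Yes

At x_1 = 2/3, x_2 = 1/6, for instance:
x_1 <-> x_1 = 2/3 <-> 2/3 = 1
(x_1 <-> x_1) & x_2 = 1 & 1/6 = 1/6
x_1 | x_2 = 2/3 | 1/6 = 2/3
x_2 & (x_1 | x_2) = 1/6 & 2/3 = 1/6
((x_1 <-> x_1) & x_2) <-> (x_2 & (x_1 | x_2)) = 1/6 <-> 1/6 = 1
(((x_1 <-> x_1) & x_2) <-> (x_2 & (x_1 | x_2))) | x_2 = 1 | 1/6 = 1
x_2 -> ((((x_1 <-> x_1) & x_2) <-> (x_2 & (x_1 | x_2))) | x_2) = 1/6 -> 1 = 1
and checking the remaining 48 assignments likewise gives ≥ 1 in every case.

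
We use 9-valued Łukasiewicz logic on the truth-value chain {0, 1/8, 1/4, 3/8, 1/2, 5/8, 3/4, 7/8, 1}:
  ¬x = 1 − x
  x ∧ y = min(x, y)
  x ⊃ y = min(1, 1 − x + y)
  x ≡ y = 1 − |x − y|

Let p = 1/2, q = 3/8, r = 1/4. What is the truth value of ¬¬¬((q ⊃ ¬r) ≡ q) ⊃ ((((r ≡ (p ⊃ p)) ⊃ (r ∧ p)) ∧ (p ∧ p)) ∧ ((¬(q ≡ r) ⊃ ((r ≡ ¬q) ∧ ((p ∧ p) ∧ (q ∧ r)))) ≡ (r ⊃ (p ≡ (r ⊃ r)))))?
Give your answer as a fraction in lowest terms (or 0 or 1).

¬r = ¬1/4 = 3/4
q ⊃ ¬r = 3/8 ⊃ 3/4 = 1
(q ⊃ ¬r) ≡ q = 1 ≡ 3/8 = 3/8
¬((q ⊃ ¬r) ≡ q) = ¬3/8 = 5/8
¬¬((q ⊃ ¬r) ≡ q) = ¬5/8 = 3/8
¬¬¬((q ⊃ ¬r) ≡ q) = ¬3/8 = 5/8
p ⊃ p = 1/2 ⊃ 1/2 = 1
r ≡ (p ⊃ p) = 1/4 ≡ 1 = 1/4
r ∧ p = 1/4 ∧ 1/2 = 1/4
(r ≡ (p ⊃ p)) ⊃ (r ∧ p) = 1/4 ⊃ 1/4 = 1
p ∧ p = 1/2 ∧ 1/2 = 1/2
((r ≡ (p ⊃ p)) ⊃ (r ∧ p)) ∧ (p ∧ p) = 1 ∧ 1/2 = 1/2
q ≡ r = 3/8 ≡ 1/4 = 7/8
¬(q ≡ r) = ¬7/8 = 1/8
¬q = ¬3/8 = 5/8
r ≡ ¬q = 1/4 ≡ 5/8 = 5/8
p ∧ p = 1/2 ∧ 1/2 = 1/2
q ∧ r = 3/8 ∧ 1/4 = 1/4
(p ∧ p) ∧ (q ∧ r) = 1/2 ∧ 1/4 = 1/4
(r ≡ ¬q) ∧ ((p ∧ p) ∧ (q ∧ r)) = 5/8 ∧ 1/4 = 1/4
¬(q ≡ r) ⊃ ((r ≡ ¬q) ∧ ((p ∧ p) ∧ (q ∧ r))) = 1/8 ⊃ 1/4 = 1
r ⊃ r = 1/4 ⊃ 1/4 = 1
p ≡ (r ⊃ r) = 1/2 ≡ 1 = 1/2
r ⊃ (p ≡ (r ⊃ r)) = 1/4 ⊃ 1/2 = 1
(¬(q ≡ r) ⊃ ((r ≡ ¬q) ∧ ((p ∧ p) ∧ (q ∧ r)))) ≡ (r ⊃ (p ≡ (r ⊃ r))) = 1 ≡ 1 = 1
(((r ≡ (p ⊃ p)) ⊃ (r ∧ p)) ∧ (p ∧ p)) ∧ ((¬(q ≡ r) ⊃ ((r ≡ ¬q) ∧ ((p ∧ p) ∧ (q ∧ r)))) ≡ (r ⊃ (p ≡ (r ⊃ r)))) = 1/2 ∧ 1 = 1/2
¬¬¬((q ⊃ ¬r) ≡ q) ⊃ ((((r ≡ (p ⊃ p)) ⊃ (r ∧ p)) ∧ (p ∧ p)) ∧ ((¬(q ≡ r) ⊃ ((r ≡ ¬q) ∧ ((p ∧ p) ∧ (q ∧ r)))) ≡ (r ⊃ (p ≡ (r ⊃ r))))) = 5/8 ⊃ 1/2 = 7/8

7/8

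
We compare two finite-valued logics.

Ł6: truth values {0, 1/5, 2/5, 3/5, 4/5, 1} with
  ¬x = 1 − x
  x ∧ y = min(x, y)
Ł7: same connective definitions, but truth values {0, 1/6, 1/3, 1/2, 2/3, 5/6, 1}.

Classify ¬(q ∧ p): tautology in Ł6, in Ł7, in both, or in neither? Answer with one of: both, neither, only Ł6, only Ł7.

In Ł6: at p = 1/5, q = 1/5 the value is 4/5 — not a tautology.
In Ł7: at p = 1/6, q = 1/6 the value is 5/6 — not a tautology.

neither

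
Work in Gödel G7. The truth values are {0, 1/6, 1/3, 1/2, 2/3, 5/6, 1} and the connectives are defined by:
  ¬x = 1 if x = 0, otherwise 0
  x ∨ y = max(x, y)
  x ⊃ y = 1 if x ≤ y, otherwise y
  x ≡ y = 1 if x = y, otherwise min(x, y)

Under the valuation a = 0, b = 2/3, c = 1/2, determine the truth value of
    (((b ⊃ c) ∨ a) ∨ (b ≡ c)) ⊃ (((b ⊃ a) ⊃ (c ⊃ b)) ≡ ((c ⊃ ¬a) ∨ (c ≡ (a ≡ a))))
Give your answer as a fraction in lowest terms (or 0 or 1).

1

b ⊃ c = 2/3 ⊃ 1/2 = 1/2
(b ⊃ c) ∨ a = 1/2 ∨ 0 = 1/2
b ≡ c = 2/3 ≡ 1/2 = 1/2
((b ⊃ c) ∨ a) ∨ (b ≡ c) = 1/2 ∨ 1/2 = 1/2
b ⊃ a = 2/3 ⊃ 0 = 0
c ⊃ b = 1/2 ⊃ 2/3 = 1
(b ⊃ a) ⊃ (c ⊃ b) = 0 ⊃ 1 = 1
¬a = ¬0 = 1
c ⊃ ¬a = 1/2 ⊃ 1 = 1
a ≡ a = 0 ≡ 0 = 1
c ≡ (a ≡ a) = 1/2 ≡ 1 = 1/2
(c ⊃ ¬a) ∨ (c ≡ (a ≡ a)) = 1 ∨ 1/2 = 1
((b ⊃ a) ⊃ (c ⊃ b)) ≡ ((c ⊃ ¬a) ∨ (c ≡ (a ≡ a))) = 1 ≡ 1 = 1
(((b ⊃ c) ∨ a) ∨ (b ≡ c)) ⊃ (((b ⊃ a) ⊃ (c ⊃ b)) ≡ ((c ⊃ ¬a) ∨ (c ≡ (a ≡ a)))) = 1/2 ⊃ 1 = 1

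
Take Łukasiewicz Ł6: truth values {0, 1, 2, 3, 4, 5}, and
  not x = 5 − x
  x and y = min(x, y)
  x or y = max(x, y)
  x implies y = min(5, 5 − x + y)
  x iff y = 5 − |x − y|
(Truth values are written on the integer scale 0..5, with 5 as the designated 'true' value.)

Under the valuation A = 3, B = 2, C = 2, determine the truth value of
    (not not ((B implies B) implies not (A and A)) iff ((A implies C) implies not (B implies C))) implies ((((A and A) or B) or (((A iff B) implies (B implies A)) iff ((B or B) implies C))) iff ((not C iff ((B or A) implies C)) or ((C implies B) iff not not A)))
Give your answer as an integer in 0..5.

5

B implies B = 2 implies 2 = 5
A and A = 3 and 3 = 3
not (A and A) = not 3 = 2
(B implies B) implies not (A and A) = 5 implies 2 = 2
not ((B implies B) implies not (A and A)) = not 2 = 3
not not ((B implies B) implies not (A and A)) = not 3 = 2
A implies C = 3 implies 2 = 4
B implies C = 2 implies 2 = 5
not (B implies C) = not 5 = 0
(A implies C) implies not (B implies C) = 4 implies 0 = 1
not not ((B implies B) implies not (A and A)) iff ((A implies C) implies not (B implies C)) = 2 iff 1 = 4
A and A = 3 and 3 = 3
(A and A) or B = 3 or 2 = 3
A iff B = 3 iff 2 = 4
B implies A = 2 implies 3 = 5
(A iff B) implies (B implies A) = 4 implies 5 = 5
B or B = 2 or 2 = 2
(B or B) implies C = 2 implies 2 = 5
((A iff B) implies (B implies A)) iff ((B or B) implies C) = 5 iff 5 = 5
((A and A) or B) or (((A iff B) implies (B implies A)) iff ((B or B) implies C)) = 3 or 5 = 5
not C = not 2 = 3
B or A = 2 or 3 = 3
(B or A) implies C = 3 implies 2 = 4
not C iff ((B or A) implies C) = 3 iff 4 = 4
C implies B = 2 implies 2 = 5
not A = not 3 = 2
not not A = not 2 = 3
(C implies B) iff not not A = 5 iff 3 = 3
(not C iff ((B or A) implies C)) or ((C implies B) iff not not A) = 4 or 3 = 4
(((A and A) or B) or (((A iff B) implies (B implies A)) iff ((B or B) implies C))) iff ((not C iff ((B or A) implies C)) or ((C implies B) iff not not A)) = 5 iff 4 = 4
(not not ((B implies B) implies not (A and A)) iff ((A implies C) implies not (B implies C))) implies ((((A and A) or B) or (((A iff B) implies (B implies A)) iff ((B or B) implies C))) iff ((not C iff ((B or A) implies C)) or ((C implies B) iff not not A))) = 4 implies 4 = 5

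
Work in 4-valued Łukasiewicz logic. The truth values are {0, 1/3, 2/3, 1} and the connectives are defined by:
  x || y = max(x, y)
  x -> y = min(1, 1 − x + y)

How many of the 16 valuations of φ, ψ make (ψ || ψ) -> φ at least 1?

10

φ = 0, ψ = 0 ↦ 1  ≥
φ = 0, ψ = 1/3 ↦ 2/3  <
φ = 0, ψ = 2/3 ↦ 1/3  <
φ = 0, ψ = 1 ↦ 0  <
φ = 1/3, ψ = 0 ↦ 1  ≥
φ = 1/3, ψ = 1/3 ↦ 1  ≥
φ = 1/3, ψ = 2/3 ↦ 2/3  <
φ = 1/3, ψ = 1 ↦ 1/3  <
φ = 2/3, ψ = 0 ↦ 1  ≥
φ = 2/3, ψ = 1/3 ↦ 1  ≥
φ = 2/3, ψ = 2/3 ↦ 1  ≥
φ = 2/3, ψ = 1 ↦ 2/3  <
φ = 1, ψ = 0 ↦ 1  ≥
φ = 1, ψ = 1/3 ↦ 1  ≥
φ = 1, ψ = 2/3 ↦ 1  ≥
φ = 1, ψ = 1 ↦ 1  ≥
So 10 of the 16 assignments meet the threshold.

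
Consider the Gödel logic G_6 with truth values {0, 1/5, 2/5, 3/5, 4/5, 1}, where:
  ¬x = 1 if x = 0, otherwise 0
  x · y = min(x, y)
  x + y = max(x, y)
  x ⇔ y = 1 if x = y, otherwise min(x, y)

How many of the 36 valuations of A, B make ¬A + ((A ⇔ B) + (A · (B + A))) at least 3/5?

value 1: 16 assignments (counts)
value 4/5: 5 assignments (counts)
value 3/5: 5 assignments (counts)
value 2/5: 5 assignments
value 1/5: 5 assignments
So 26 of the 36 assignments meet the threshold.

26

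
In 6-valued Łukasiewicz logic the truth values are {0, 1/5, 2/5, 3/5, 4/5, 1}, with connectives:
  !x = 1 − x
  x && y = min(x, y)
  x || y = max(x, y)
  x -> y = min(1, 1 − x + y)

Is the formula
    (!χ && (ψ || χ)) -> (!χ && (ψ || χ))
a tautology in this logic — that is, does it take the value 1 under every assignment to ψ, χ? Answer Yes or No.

Yes

At ψ = 2/5, χ = 3/5, for instance:
!χ = !3/5 = 2/5
ψ || χ = 2/5 || 3/5 = 3/5
!χ && (ψ || χ) = 2/5 && 3/5 = 2/5
(!χ && (ψ || χ)) -> (!χ && (ψ || χ)) = 2/5 -> 2/5 = 1
and checking the remaining 35 assignments likewise gives ≥ 1 in every case.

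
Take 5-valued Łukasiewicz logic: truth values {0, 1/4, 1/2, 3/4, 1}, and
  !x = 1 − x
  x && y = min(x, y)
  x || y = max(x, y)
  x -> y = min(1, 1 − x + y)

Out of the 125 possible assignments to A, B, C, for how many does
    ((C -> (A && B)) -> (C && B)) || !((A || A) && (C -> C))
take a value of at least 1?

50

value 1: 50 assignments (counts)
value 3/4: 30 assignments
value 1/2: 25 assignments
value 1/4: 15 assignments
value 0: 5 assignments
So 50 of the 125 assignments meet the threshold.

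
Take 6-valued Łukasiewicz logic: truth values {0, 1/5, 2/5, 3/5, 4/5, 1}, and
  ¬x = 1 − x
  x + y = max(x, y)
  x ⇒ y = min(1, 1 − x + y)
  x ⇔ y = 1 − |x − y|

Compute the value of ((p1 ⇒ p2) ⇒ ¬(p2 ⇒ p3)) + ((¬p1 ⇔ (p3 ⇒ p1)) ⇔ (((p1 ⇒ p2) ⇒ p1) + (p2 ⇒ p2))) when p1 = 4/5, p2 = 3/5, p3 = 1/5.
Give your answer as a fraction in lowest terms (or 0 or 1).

3/5

p1 ⇒ p2 = 4/5 ⇒ 3/5 = 4/5
p2 ⇒ p3 = 3/5 ⇒ 1/5 = 3/5
¬(p2 ⇒ p3) = ¬3/5 = 2/5
(p1 ⇒ p2) ⇒ ¬(p2 ⇒ p3) = 4/5 ⇒ 2/5 = 3/5
¬p1 = ¬4/5 = 1/5
p3 ⇒ p1 = 1/5 ⇒ 4/5 = 1
¬p1 ⇔ (p3 ⇒ p1) = 1/5 ⇔ 1 = 1/5
p1 ⇒ p2 = 4/5 ⇒ 3/5 = 4/5
(p1 ⇒ p2) ⇒ p1 = 4/5 ⇒ 4/5 = 1
p2 ⇒ p2 = 3/5 ⇒ 3/5 = 1
((p1 ⇒ p2) ⇒ p1) + (p2 ⇒ p2) = 1 + 1 = 1
(¬p1 ⇔ (p3 ⇒ p1)) ⇔ (((p1 ⇒ p2) ⇒ p1) + (p2 ⇒ p2)) = 1/5 ⇔ 1 = 1/5
((p1 ⇒ p2) ⇒ ¬(p2 ⇒ p3)) + ((¬p1 ⇔ (p3 ⇒ p1)) ⇔ (((p1 ⇒ p2) ⇒ p1) + (p2 ⇒ p2))) = 3/5 + 1/5 = 3/5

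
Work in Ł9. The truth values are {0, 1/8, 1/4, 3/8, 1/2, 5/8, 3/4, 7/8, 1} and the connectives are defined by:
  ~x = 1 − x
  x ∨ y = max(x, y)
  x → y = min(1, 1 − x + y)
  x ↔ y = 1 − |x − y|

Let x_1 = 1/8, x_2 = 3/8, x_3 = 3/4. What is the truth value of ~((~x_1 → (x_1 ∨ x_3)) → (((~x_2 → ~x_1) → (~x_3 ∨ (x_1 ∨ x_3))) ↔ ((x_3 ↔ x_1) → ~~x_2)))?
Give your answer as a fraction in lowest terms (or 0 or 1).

~x_1 = ~1/8 = 7/8
x_1 ∨ x_3 = 1/8 ∨ 3/4 = 3/4
~x_1 → (x_1 ∨ x_3) = 7/8 → 3/4 = 7/8
~x_2 = ~3/8 = 5/8
~x_1 = ~1/8 = 7/8
~x_2 → ~x_1 = 5/8 → 7/8 = 1
~x_3 = ~3/4 = 1/4
x_1 ∨ x_3 = 1/8 ∨ 3/4 = 3/4
~x_3 ∨ (x_1 ∨ x_3) = 1/4 ∨ 3/4 = 3/4
(~x_2 → ~x_1) → (~x_3 ∨ (x_1 ∨ x_3)) = 1 → 3/4 = 3/4
x_3 ↔ x_1 = 3/4 ↔ 1/8 = 3/8
~x_2 = ~3/8 = 5/8
~~x_2 = ~5/8 = 3/8
(x_3 ↔ x_1) → ~~x_2 = 3/8 → 3/8 = 1
((~x_2 → ~x_1) → (~x_3 ∨ (x_1 ∨ x_3))) ↔ ((x_3 ↔ x_1) → ~~x_2) = 3/4 ↔ 1 = 3/4
(~x_1 → (x_1 ∨ x_3)) → (((~x_2 → ~x_1) → (~x_3 ∨ (x_1 ∨ x_3))) ↔ ((x_3 ↔ x_1) → ~~x_2)) = 7/8 → 3/4 = 7/8
~((~x_1 → (x_1 ∨ x_3)) → (((~x_2 → ~x_1) → (~x_3 ∨ (x_1 ∨ x_3))) ↔ ((x_3 ↔ x_1) → ~~x_2))) = ~7/8 = 1/8

1/8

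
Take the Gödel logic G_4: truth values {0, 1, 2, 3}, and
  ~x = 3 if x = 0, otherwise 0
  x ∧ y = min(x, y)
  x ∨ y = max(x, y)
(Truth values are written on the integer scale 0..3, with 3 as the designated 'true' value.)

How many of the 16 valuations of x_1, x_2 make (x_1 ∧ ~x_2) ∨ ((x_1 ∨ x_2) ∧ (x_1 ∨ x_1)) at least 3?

4

x_1 = 0, x_2 = 0 ↦ 0  <
x_1 = 0, x_2 = 1 ↦ 0  <
x_1 = 0, x_2 = 2 ↦ 0  <
x_1 = 0, x_2 = 3 ↦ 0  <
x_1 = 1, x_2 = 0 ↦ 1  <
x_1 = 1, x_2 = 1 ↦ 1  <
x_1 = 1, x_2 = 2 ↦ 1  <
x_1 = 1, x_2 = 3 ↦ 1  <
x_1 = 2, x_2 = 0 ↦ 2  <
x_1 = 2, x_2 = 1 ↦ 2  <
x_1 = 2, x_2 = 2 ↦ 2  <
x_1 = 2, x_2 = 3 ↦ 2  <
x_1 = 3, x_2 = 0 ↦ 3  ≥
x_1 = 3, x_2 = 1 ↦ 3  ≥
x_1 = 3, x_2 = 2 ↦ 3  ≥
x_1 = 3, x_2 = 3 ↦ 3  ≥
So 4 of the 16 assignments meet the threshold.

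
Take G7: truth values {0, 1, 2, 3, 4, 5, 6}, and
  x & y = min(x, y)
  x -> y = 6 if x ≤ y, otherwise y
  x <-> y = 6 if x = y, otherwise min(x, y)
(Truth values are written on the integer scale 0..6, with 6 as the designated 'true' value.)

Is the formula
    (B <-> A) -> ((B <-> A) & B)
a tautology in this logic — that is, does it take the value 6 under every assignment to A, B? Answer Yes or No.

Counterexample: take A = 0, B = 0.
B <-> A = 0 <-> 0 = 6
(B <-> A) & B = 6 & 0 = 0
(B <-> A) -> ((B <-> A) & B) = 6 -> 0 = 0
This gives 0 ≠ 6.

No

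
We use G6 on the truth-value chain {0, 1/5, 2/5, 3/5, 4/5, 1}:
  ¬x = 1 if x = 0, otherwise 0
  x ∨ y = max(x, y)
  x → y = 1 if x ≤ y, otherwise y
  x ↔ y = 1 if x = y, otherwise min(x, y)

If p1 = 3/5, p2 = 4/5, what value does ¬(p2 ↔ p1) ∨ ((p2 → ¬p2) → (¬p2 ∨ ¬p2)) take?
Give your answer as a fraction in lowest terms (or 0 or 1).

p2 ↔ p1 = 4/5 ↔ 3/5 = 3/5
¬(p2 ↔ p1) = ¬3/5 = 0
¬p2 = ¬4/5 = 0
p2 → ¬p2 = 4/5 → 0 = 0
¬p2 = ¬4/5 = 0
¬p2 = ¬4/5 = 0
¬p2 ∨ ¬p2 = 0 ∨ 0 = 0
(p2 → ¬p2) → (¬p2 ∨ ¬p2) = 0 → 0 = 1
¬(p2 ↔ p1) ∨ ((p2 → ¬p2) → (¬p2 ∨ ¬p2)) = 0 ∨ 1 = 1

1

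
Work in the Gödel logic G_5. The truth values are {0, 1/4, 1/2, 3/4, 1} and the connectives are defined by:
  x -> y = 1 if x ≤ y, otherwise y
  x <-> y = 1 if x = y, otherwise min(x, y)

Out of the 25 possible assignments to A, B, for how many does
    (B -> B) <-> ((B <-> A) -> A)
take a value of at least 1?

value 1: 21 assignments (counts)
value 3/4: 1 assignment
value 1/2: 1 assignment
value 1/4: 1 assignment
value 0: 1 assignment
So 21 of the 25 assignments meet the threshold.

21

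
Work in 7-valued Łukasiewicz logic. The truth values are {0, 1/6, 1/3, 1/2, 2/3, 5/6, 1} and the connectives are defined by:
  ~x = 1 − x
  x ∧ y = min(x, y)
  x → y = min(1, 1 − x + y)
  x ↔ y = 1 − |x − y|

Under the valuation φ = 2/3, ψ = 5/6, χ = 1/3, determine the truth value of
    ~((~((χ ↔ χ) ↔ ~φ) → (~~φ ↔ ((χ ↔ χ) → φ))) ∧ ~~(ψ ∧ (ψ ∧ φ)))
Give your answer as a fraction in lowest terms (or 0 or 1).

χ ↔ χ = 1/3 ↔ 1/3 = 1
~φ = ~2/3 = 1/3
(χ ↔ χ) ↔ ~φ = 1 ↔ 1/3 = 1/3
~((χ ↔ χ) ↔ ~φ) = ~1/3 = 2/3
~φ = ~2/3 = 1/3
~~φ = ~1/3 = 2/3
χ ↔ χ = 1/3 ↔ 1/3 = 1
(χ ↔ χ) → φ = 1 → 2/3 = 2/3
~~φ ↔ ((χ ↔ χ) → φ) = 2/3 ↔ 2/3 = 1
~((χ ↔ χ) ↔ ~φ) → (~~φ ↔ ((χ ↔ χ) → φ)) = 2/3 → 1 = 1
ψ ∧ φ = 5/6 ∧ 2/3 = 2/3
ψ ∧ (ψ ∧ φ) = 5/6 ∧ 2/3 = 2/3
~(ψ ∧ (ψ ∧ φ)) = ~2/3 = 1/3
~~(ψ ∧ (ψ ∧ φ)) = ~1/3 = 2/3
(~((χ ↔ χ) ↔ ~φ) → (~~φ ↔ ((χ ↔ χ) → φ))) ∧ ~~(ψ ∧ (ψ ∧ φ)) = 1 ∧ 2/3 = 2/3
~((~((χ ↔ χ) ↔ ~φ) → (~~φ ↔ ((χ ↔ χ) → φ))) ∧ ~~(ψ ∧ (ψ ∧ φ))) = ~2/3 = 1/3

1/3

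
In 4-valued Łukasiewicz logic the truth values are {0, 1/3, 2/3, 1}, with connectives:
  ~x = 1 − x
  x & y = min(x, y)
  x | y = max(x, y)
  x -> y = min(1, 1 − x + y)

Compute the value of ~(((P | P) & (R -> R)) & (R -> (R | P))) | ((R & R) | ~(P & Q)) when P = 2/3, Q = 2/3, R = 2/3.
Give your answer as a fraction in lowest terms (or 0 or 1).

2/3

P | P = 2/3 | 2/3 = 2/3
R -> R = 2/3 -> 2/3 = 1
(P | P) & (R -> R) = 2/3 & 1 = 2/3
R | P = 2/3 | 2/3 = 2/3
R -> (R | P) = 2/3 -> 2/3 = 1
((P | P) & (R -> R)) & (R -> (R | P)) = 2/3 & 1 = 2/3
~(((P | P) & (R -> R)) & (R -> (R | P))) = ~2/3 = 1/3
R & R = 2/3 & 2/3 = 2/3
P & Q = 2/3 & 2/3 = 2/3
~(P & Q) = ~2/3 = 1/3
(R & R) | ~(P & Q) = 2/3 | 1/3 = 2/3
~(((P | P) & (R -> R)) & (R -> (R | P))) | ((R & R) | ~(P & Q)) = 1/3 | 2/3 = 2/3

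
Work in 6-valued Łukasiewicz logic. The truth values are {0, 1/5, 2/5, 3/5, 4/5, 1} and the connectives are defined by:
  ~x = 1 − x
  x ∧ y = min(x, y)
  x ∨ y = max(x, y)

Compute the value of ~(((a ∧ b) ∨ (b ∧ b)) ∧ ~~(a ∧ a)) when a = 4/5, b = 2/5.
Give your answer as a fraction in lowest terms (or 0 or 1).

3/5

a ∧ b = 4/5 ∧ 2/5 = 2/5
b ∧ b = 2/5 ∧ 2/5 = 2/5
(a ∧ b) ∨ (b ∧ b) = 2/5 ∨ 2/5 = 2/5
a ∧ a = 4/5 ∧ 4/5 = 4/5
~(a ∧ a) = ~4/5 = 1/5
~~(a ∧ a) = ~1/5 = 4/5
((a ∧ b) ∨ (b ∧ b)) ∧ ~~(a ∧ a) = 2/5 ∧ 4/5 = 2/5
~(((a ∧ b) ∨ (b ∧ b)) ∧ ~~(a ∧ a)) = ~2/5 = 3/5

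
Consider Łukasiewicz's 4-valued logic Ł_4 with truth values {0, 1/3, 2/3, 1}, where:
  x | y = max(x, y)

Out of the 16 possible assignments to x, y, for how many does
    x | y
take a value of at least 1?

x = 0, y = 0 ↦ 0  <
x = 0, y = 1/3 ↦ 1/3  <
x = 0, y = 2/3 ↦ 2/3  <
x = 0, y = 1 ↦ 1  ≥
x = 1/3, y = 0 ↦ 1/3  <
x = 1/3, y = 1/3 ↦ 1/3  <
x = 1/3, y = 2/3 ↦ 2/3  <
x = 1/3, y = 1 ↦ 1  ≥
x = 2/3, y = 0 ↦ 2/3  <
x = 2/3, y = 1/3 ↦ 2/3  <
x = 2/3, y = 2/3 ↦ 2/3  <
x = 2/3, y = 1 ↦ 1  ≥
x = 1, y = 0 ↦ 1  ≥
x = 1, y = 1/3 ↦ 1  ≥
x = 1, y = 2/3 ↦ 1  ≥
x = 1, y = 1 ↦ 1  ≥
So 7 of the 16 assignments meet the threshold.

7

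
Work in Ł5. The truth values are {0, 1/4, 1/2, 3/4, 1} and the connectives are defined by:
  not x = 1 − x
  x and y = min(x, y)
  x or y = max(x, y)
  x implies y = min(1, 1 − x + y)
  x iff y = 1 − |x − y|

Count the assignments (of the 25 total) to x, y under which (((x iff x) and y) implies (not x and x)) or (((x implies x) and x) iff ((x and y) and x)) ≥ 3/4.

value 1: 21 assignments (counts)
value 3/4: 3 assignments (counts)
value 1/2: 1 assignment
So 24 of the 25 assignments meet the threshold.

24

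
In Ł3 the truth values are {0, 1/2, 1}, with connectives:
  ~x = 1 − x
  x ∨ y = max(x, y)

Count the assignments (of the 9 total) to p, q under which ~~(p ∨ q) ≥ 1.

p = 0, q = 0 ↦ 0  <
p = 0, q = 1/2 ↦ 1/2  <
p = 0, q = 1 ↦ 1  ≥
p = 1/2, q = 0 ↦ 1/2  <
p = 1/2, q = 1/2 ↦ 1/2  <
p = 1/2, q = 1 ↦ 1  ≥
p = 1, q = 0 ↦ 1  ≥
p = 1, q = 1/2 ↦ 1  ≥
p = 1, q = 1 ↦ 1  ≥
So 5 of the 9 assignments meet the threshold.

5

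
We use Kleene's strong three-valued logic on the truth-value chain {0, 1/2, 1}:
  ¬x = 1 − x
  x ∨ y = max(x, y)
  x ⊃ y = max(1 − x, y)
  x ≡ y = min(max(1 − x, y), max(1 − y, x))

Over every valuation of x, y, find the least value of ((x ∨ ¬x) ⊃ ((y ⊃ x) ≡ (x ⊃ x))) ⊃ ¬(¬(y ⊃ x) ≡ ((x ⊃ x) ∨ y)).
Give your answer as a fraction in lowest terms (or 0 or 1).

Take x = 0, y = 1/2:
¬x = ¬0 = 1
x ∨ ¬x = 0 ∨ 1 = 1
y ⊃ x = 1/2 ⊃ 0 = 1/2
x ⊃ x = 0 ⊃ 0 = 1
(y ⊃ x) ≡ (x ⊃ x) = 1/2 ≡ 1 = 1/2
(x ∨ ¬x) ⊃ ((y ⊃ x) ≡ (x ⊃ x)) = 1 ⊃ 1/2 = 1/2
y ⊃ x = 1/2 ⊃ 0 = 1/2
¬(y ⊃ x) = ¬1/2 = 1/2
x ⊃ x = 0 ⊃ 0 = 1
(x ⊃ x) ∨ y = 1 ∨ 1/2 = 1
¬(y ⊃ x) ≡ ((x ⊃ x) ∨ y) = 1/2 ≡ 1 = 1/2
¬(¬(y ⊃ x) ≡ ((x ⊃ x) ∨ y)) = ¬1/2 = 1/2
((x ∨ ¬x) ⊃ ((y ⊃ x) ≡ (x ⊃ x))) ⊃ ¬(¬(y ⊃ x) ≡ ((x ⊃ x) ∨ y)) = 1/2 ⊃ 1/2 = 1/2
No assignment yields a value below 1/2, so this is the minimum.

1/2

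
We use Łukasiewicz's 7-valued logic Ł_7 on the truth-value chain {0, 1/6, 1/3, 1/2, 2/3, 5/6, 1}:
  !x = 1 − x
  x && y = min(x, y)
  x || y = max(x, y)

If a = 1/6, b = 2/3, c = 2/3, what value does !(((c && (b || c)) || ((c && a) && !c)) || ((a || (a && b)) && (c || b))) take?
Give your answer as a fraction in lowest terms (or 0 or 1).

1/3

b || c = 2/3 || 2/3 = 2/3
c && (b || c) = 2/3 && 2/3 = 2/3
c && a = 2/3 && 1/6 = 1/6
!c = !2/3 = 1/3
(c && a) && !c = 1/6 && 1/3 = 1/6
(c && (b || c)) || ((c && a) && !c) = 2/3 || 1/6 = 2/3
a && b = 1/6 && 2/3 = 1/6
a || (a && b) = 1/6 || 1/6 = 1/6
c || b = 2/3 || 2/3 = 2/3
(a || (a && b)) && (c || b) = 1/6 && 2/3 = 1/6
((c && (b || c)) || ((c && a) && !c)) || ((a || (a && b)) && (c || b)) = 2/3 || 1/6 = 2/3
!(((c && (b || c)) || ((c && a) && !c)) || ((a || (a && b)) && (c || b))) = !2/3 = 1/3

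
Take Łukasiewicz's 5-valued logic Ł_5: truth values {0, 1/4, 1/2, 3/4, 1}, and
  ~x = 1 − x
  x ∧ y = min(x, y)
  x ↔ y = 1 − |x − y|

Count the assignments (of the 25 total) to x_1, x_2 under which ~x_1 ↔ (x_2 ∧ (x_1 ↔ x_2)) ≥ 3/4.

11

value 1: 4 assignments (counts)
value 3/4: 7 assignments (counts)
value 1/2: 7 assignments
value 1/4: 4 assignments
value 0: 3 assignments
So 11 of the 25 assignments meet the threshold.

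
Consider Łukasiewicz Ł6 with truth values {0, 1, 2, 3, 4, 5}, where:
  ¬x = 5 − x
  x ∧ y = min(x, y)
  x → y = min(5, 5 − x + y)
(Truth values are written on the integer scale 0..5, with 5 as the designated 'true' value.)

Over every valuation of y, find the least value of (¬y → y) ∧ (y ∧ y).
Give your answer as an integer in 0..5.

0

Take y = 0:
¬y = ¬0 = 5
¬y → y = 5 → 0 = 0
y ∧ y = 0 ∧ 0 = 0
(¬y → y) ∧ (y ∧ y) = 0 ∧ 0 = 0
No assignment yields a value below 0, so this is the minimum.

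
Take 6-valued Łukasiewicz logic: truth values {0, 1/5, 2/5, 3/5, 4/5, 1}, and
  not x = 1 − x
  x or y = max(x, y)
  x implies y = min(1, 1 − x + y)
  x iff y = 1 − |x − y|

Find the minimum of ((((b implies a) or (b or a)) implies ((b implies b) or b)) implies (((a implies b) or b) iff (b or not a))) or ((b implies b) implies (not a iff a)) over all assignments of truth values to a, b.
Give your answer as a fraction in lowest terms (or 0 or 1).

Take a = 1/5, b = 1/5:
b implies a = 1/5 implies 1/5 = 1
b or a = 1/5 or 1/5 = 1/5
(b implies a) or (b or a) = 1 or 1/5 = 1
b implies b = 1/5 implies 1/5 = 1
(b implies b) or b = 1 or 1/5 = 1
((b implies a) or (b or a)) implies ((b implies b) or b) = 1 implies 1 = 1
a implies b = 1/5 implies 1/5 = 1
(a implies b) or b = 1 or 1/5 = 1
not a = not 1/5 = 4/5
b or not a = 1/5 or 4/5 = 4/5
((a implies b) or b) iff (b or not a) = 1 iff 4/5 = 4/5
(((b implies a) or (b or a)) implies ((b implies b) or b)) implies (((a implies b) or b) iff (b or not a)) = 1 implies 4/5 = 4/5
b implies b = 1/5 implies 1/5 = 1
not a = not 1/5 = 4/5
not a iff a = 4/5 iff 1/5 = 2/5
(b implies b) implies (not a iff a) = 1 implies 2/5 = 2/5
((((b implies a) or (b or a)) implies ((b implies b) or b)) implies (((a implies b) or b) iff (b or not a))) or ((b implies b) implies (not a iff a)) = 4/5 or 2/5 = 4/5
No assignment yields a value below 4/5, so this is the minimum.

4/5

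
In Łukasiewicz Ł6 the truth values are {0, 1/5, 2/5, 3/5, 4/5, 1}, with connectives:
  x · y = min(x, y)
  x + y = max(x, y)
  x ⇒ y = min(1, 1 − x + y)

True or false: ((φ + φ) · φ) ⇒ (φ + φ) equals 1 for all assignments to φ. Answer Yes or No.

Yes

φ = 0 ↦ 1
φ = 1/5 ↦ 1
φ = 2/5 ↦ 1
φ = 3/5 ↦ 1
φ = 4/5 ↦ 1
φ = 1 ↦ 1
Every assignment gives a value ≥ 1.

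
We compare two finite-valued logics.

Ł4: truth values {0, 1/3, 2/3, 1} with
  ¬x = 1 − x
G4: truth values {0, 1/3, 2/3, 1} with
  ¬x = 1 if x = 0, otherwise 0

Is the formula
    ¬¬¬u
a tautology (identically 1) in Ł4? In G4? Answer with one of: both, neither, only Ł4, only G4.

neither

In Ł4: at u = 1/3 the value is 2/3 — not a tautology.
In G4: at u = 1/3 the value is 0 — not a tautology.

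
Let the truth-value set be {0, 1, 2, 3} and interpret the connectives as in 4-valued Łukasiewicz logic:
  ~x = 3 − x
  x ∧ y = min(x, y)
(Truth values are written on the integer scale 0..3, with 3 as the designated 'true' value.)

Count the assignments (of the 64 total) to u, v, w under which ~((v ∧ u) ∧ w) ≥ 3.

37

value 3: 37 assignments (counts)
value 2: 19 assignments
value 1: 7 assignments
value 0: 1 assignment
So 37 of the 64 assignments meet the threshold.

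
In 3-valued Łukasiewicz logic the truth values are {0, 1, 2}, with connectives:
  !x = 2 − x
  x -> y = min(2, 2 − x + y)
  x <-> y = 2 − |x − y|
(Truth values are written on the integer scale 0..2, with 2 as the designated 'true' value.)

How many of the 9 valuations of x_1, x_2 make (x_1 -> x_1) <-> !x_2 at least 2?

x_1 = 0, x_2 = 0 ↦ 2  ≥
x_1 = 0, x_2 = 1 ↦ 1  <
x_1 = 0, x_2 = 2 ↦ 0  <
x_1 = 1, x_2 = 0 ↦ 2  ≥
x_1 = 1, x_2 = 1 ↦ 1  <
x_1 = 1, x_2 = 2 ↦ 0  <
x_1 = 2, x_2 = 0 ↦ 2  ≥
x_1 = 2, x_2 = 1 ↦ 1  <
x_1 = 2, x_2 = 2 ↦ 0  <
So 3 of the 9 assignments meet the threshold.

3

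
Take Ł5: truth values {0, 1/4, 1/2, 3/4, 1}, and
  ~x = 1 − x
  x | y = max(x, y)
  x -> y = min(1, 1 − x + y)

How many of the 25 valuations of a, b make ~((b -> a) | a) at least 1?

1

value 1: 1 assignment (counts)
value 3/4: 2 assignments
value 1/2: 3 assignments
value 1/4: 4 assignments
value 0: 15 assignments
So 1 of the 25 assignments meets the threshold.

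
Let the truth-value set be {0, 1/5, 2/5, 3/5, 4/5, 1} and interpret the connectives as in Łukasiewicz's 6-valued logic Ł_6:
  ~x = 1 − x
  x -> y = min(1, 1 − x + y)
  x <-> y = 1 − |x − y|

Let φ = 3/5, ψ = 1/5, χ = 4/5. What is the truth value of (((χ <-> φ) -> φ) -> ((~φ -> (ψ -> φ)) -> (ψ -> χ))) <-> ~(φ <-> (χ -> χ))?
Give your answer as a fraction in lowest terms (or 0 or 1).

2/5

χ <-> φ = 4/5 <-> 3/5 = 4/5
(χ <-> φ) -> φ = 4/5 -> 3/5 = 4/5
~φ = ~3/5 = 2/5
ψ -> φ = 1/5 -> 3/5 = 1
~φ -> (ψ -> φ) = 2/5 -> 1 = 1
ψ -> χ = 1/5 -> 4/5 = 1
(~φ -> (ψ -> φ)) -> (ψ -> χ) = 1 -> 1 = 1
((χ <-> φ) -> φ) -> ((~φ -> (ψ -> φ)) -> (ψ -> χ)) = 4/5 -> 1 = 1
χ -> χ = 4/5 -> 4/5 = 1
φ <-> (χ -> χ) = 3/5 <-> 1 = 3/5
~(φ <-> (χ -> χ)) = ~3/5 = 2/5
(((χ <-> φ) -> φ) -> ((~φ -> (ψ -> φ)) -> (ψ -> χ))) <-> ~(φ <-> (χ -> χ)) = 1 <-> 2/5 = 2/5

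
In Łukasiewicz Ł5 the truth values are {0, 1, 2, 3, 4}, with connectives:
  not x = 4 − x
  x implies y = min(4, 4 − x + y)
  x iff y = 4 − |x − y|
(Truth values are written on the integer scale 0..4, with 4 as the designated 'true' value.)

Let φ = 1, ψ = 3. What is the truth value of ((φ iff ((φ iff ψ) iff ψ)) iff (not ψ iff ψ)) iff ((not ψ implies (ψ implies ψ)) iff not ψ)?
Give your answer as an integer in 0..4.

φ iff ψ = 1 iff 3 = 2
(φ iff ψ) iff ψ = 2 iff 3 = 3
φ iff ((φ iff ψ) iff ψ) = 1 iff 3 = 2
not ψ = not 3 = 1
not ψ iff ψ = 1 iff 3 = 2
(φ iff ((φ iff ψ) iff ψ)) iff (not ψ iff ψ) = 2 iff 2 = 4
not ψ = not 3 = 1
ψ implies ψ = 3 implies 3 = 4
not ψ implies (ψ implies ψ) = 1 implies 4 = 4
not ψ = not 3 = 1
(not ψ implies (ψ implies ψ)) iff not ψ = 4 iff 1 = 1
((φ iff ((φ iff ψ) iff ψ)) iff (not ψ iff ψ)) iff ((not ψ implies (ψ implies ψ)) iff not ψ) = 4 iff 1 = 1

1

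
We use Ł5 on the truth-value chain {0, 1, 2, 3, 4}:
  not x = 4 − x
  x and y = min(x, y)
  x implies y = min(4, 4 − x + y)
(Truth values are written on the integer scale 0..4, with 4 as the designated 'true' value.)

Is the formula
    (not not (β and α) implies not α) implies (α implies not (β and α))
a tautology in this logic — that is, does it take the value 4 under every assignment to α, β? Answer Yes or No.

Yes

At α = 0, β = 1, for instance:
β and α = 1 and 0 = 0
not (β and α) = not 0 = 4
not not (β and α) = not 4 = 0
not α = not 0 = 4
not not (β and α) implies not α = 0 implies 4 = 4
α implies not (β and α) = 0 implies 4 = 4
(not not (β and α) implies not α) implies (α implies not (β and α)) = 4 implies 4 = 4
and checking the remaining 24 assignments likewise gives ≥ 4 in every case.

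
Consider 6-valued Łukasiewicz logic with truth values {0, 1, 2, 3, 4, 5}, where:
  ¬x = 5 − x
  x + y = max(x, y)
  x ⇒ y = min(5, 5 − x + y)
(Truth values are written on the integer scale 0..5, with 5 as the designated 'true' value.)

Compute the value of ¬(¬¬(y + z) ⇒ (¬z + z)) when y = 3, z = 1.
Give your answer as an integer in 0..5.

y + z = 3 + 1 = 3
¬(y + z) = ¬3 = 2
¬¬(y + z) = ¬2 = 3
¬z = ¬1 = 4
¬z + z = 4 + 1 = 4
¬¬(y + z) ⇒ (¬z + z) = 3 ⇒ 4 = 5
¬(¬¬(y + z) ⇒ (¬z + z)) = ¬5 = 0

0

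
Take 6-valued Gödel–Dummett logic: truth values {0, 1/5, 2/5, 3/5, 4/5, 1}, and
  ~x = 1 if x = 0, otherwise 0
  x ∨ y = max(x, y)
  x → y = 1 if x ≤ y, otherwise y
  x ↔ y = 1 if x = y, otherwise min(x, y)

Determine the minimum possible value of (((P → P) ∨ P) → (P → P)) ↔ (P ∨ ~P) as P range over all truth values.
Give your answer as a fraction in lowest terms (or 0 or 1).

Take P = 1/5:
P → P = 1/5 → 1/5 = 1
(P → P) ∨ P = 1 ∨ 1/5 = 1
P → P = 1/5 → 1/5 = 1
((P → P) ∨ P) → (P → P) = 1 → 1 = 1
~P = ~1/5 = 0
P ∨ ~P = 1/5 ∨ 0 = 1/5
(((P → P) ∨ P) → (P → P)) ↔ (P ∨ ~P) = 1 ↔ 1/5 = 1/5
No assignment yields a value below 1/5, so this is the minimum.

1/5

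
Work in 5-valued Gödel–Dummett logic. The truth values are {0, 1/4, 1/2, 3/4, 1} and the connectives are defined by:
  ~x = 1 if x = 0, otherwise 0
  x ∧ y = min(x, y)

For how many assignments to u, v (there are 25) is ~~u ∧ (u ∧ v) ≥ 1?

value 1: 1 assignment (counts)
value 3/4: 3 assignments
value 1/2: 5 assignments
value 1/4: 7 assignments
value 0: 9 assignments
So 1 of the 25 assignments meets the threshold.

1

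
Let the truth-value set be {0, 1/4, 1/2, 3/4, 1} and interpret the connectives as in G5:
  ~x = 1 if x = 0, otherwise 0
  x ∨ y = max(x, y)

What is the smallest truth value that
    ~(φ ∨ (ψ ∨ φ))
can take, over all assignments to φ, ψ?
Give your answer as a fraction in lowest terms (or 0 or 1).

0

Take φ = 0, ψ = 1/4:
ψ ∨ φ = 1/4 ∨ 0 = 1/4
φ ∨ (ψ ∨ φ) = 0 ∨ 1/4 = 1/4
~(φ ∨ (ψ ∨ φ)) = ~1/4 = 0
No assignment yields a value below 0, so this is the minimum.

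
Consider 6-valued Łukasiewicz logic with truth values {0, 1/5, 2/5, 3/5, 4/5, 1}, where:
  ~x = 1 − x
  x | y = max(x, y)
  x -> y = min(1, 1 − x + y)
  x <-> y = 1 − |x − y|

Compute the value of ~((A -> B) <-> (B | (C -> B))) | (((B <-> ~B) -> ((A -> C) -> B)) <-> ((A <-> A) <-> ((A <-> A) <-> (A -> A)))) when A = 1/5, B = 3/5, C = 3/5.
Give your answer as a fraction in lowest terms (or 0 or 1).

A -> B = 1/5 -> 3/5 = 1
C -> B = 3/5 -> 3/5 = 1
B | (C -> B) = 3/5 | 1 = 1
(A -> B) <-> (B | (C -> B)) = 1 <-> 1 = 1
~((A -> B) <-> (B | (C -> B))) = ~1 = 0
~B = ~3/5 = 2/5
B <-> ~B = 3/5 <-> 2/5 = 4/5
A -> C = 1/5 -> 3/5 = 1
(A -> C) -> B = 1 -> 3/5 = 3/5
(B <-> ~B) -> ((A -> C) -> B) = 4/5 -> 3/5 = 4/5
A <-> A = 1/5 <-> 1/5 = 1
A <-> A = 1/5 <-> 1/5 = 1
A -> A = 1/5 -> 1/5 = 1
(A <-> A) <-> (A -> A) = 1 <-> 1 = 1
(A <-> A) <-> ((A <-> A) <-> (A -> A)) = 1 <-> 1 = 1
((B <-> ~B) -> ((A -> C) -> B)) <-> ((A <-> A) <-> ((A <-> A) <-> (A -> A))) = 4/5 <-> 1 = 4/5
~((A -> B) <-> (B | (C -> B))) | (((B <-> ~B) -> ((A -> C) -> B)) <-> ((A <-> A) <-> ((A <-> A) <-> (A -> A)))) = 0 | 4/5 = 4/5

4/5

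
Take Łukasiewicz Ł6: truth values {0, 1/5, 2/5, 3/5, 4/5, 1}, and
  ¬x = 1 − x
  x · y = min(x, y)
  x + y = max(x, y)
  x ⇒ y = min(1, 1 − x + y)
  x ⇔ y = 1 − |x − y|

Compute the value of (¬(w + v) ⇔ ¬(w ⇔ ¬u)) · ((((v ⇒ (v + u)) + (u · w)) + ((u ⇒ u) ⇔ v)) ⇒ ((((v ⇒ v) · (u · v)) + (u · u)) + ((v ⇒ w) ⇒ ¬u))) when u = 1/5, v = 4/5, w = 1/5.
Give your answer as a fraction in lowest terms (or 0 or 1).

w + v = 1/5 + 4/5 = 4/5
¬(w + v) = ¬4/5 = 1/5
¬u = ¬1/5 = 4/5
w ⇔ ¬u = 1/5 ⇔ 4/5 = 2/5
¬(w ⇔ ¬u) = ¬2/5 = 3/5
¬(w + v) ⇔ ¬(w ⇔ ¬u) = 1/5 ⇔ 3/5 = 3/5
v + u = 4/5 + 1/5 = 4/5
v ⇒ (v + u) = 4/5 ⇒ 4/5 = 1
u · w = 1/5 · 1/5 = 1/5
(v ⇒ (v + u)) + (u · w) = 1 + 1/5 = 1
u ⇒ u = 1/5 ⇒ 1/5 = 1
(u ⇒ u) ⇔ v = 1 ⇔ 4/5 = 4/5
((v ⇒ (v + u)) + (u · w)) + ((u ⇒ u) ⇔ v) = 1 + 4/5 = 1
v ⇒ v = 4/5 ⇒ 4/5 = 1
u · v = 1/5 · 4/5 = 1/5
(v ⇒ v) · (u · v) = 1 · 1/5 = 1/5
u · u = 1/5 · 1/5 = 1/5
((v ⇒ v) · (u · v)) + (u · u) = 1/5 + 1/5 = 1/5
v ⇒ w = 4/5 ⇒ 1/5 = 2/5
¬u = ¬1/5 = 4/5
(v ⇒ w) ⇒ ¬u = 2/5 ⇒ 4/5 = 1
(((v ⇒ v) · (u · v)) + (u · u)) + ((v ⇒ w) ⇒ ¬u) = 1/5 + 1 = 1
(((v ⇒ (v + u)) + (u · w)) + ((u ⇒ u) ⇔ v)) ⇒ ((((v ⇒ v) · (u · v)) + (u · u)) + ((v ⇒ w) ⇒ ¬u)) = 1 ⇒ 1 = 1
(¬(w + v) ⇔ ¬(w ⇔ ¬u)) · ((((v ⇒ (v + u)) + (u · w)) + ((u ⇒ u) ⇔ v)) ⇒ ((((v ⇒ v) · (u · v)) + (u · u)) + ((v ⇒ w) ⇒ ¬u))) = 3/5 · 1 = 3/5

3/5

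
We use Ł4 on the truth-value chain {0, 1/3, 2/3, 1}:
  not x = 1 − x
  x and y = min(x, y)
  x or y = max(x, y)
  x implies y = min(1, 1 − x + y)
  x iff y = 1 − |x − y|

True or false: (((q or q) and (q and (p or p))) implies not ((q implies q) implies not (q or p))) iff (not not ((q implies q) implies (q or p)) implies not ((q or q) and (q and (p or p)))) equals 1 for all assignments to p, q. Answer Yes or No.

Counterexample: take p = 1/3, q = 1.
q or q = 1 or 1 = 1
p or p = 1/3 or 1/3 = 1/3
q and (p or p) = 1 and 1/3 = 1/3
(q or q) and (q and (p or p)) = 1 and 1/3 = 1/3
q implies q = 1 implies 1 = 1
q or p = 1 or 1/3 = 1
not (q or p) = not 1 = 0
(q implies q) implies not (q or p) = 1 implies 0 = 0
not ((q implies q) implies not (q or p)) = not 0 = 1
((q or q) and (q and (p or p))) implies not ((q implies q) implies not (q or p)) = 1/3 implies 1 = 1
q implies q = 1 implies 1 = 1
q or p = 1 or 1/3 = 1
(q implies q) implies (q or p) = 1 implies 1 = 1
not ((q implies q) implies (q or p)) = not 1 = 0
not not ((q implies q) implies (q or p)) = not 0 = 1
q or q = 1 or 1 = 1
p or p = 1/3 or 1/3 = 1/3
q and (p or p) = 1 and 1/3 = 1/3
(q or q) and (q and (p or p)) = 1 and 1/3 = 1/3
not ((q or q) and (q and (p or p))) = not 1/3 = 2/3
not not ((q implies q) implies (q or p)) implies not ((q or q) and (q and (p or p))) = 1 implies 2/3 = 2/3
(((q or q) and (q and (p or p))) implies not ((q implies q) implies not (q or p))) iff (not not ((q implies q) implies (q or p)) implies not ((q or q) and (q and (p or p)))) = 1 iff 2/3 = 2/3
This gives 2/3 ≠ 1.

No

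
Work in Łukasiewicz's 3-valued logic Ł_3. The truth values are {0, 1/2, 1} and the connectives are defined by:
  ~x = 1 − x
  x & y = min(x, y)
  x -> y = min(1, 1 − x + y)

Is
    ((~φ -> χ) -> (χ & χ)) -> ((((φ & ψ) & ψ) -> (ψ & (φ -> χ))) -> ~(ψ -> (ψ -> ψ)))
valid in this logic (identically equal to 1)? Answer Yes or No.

No

Counterexample: take φ = 0, ψ = 0, χ = 0.
~φ = ~0 = 1
~φ -> χ = 1 -> 0 = 0
χ & χ = 0 & 0 = 0
(~φ -> χ) -> (χ & χ) = 0 -> 0 = 1
φ & ψ = 0 & 0 = 0
(φ & ψ) & ψ = 0 & 0 = 0
φ -> χ = 0 -> 0 = 1
ψ & (φ -> χ) = 0 & 1 = 0
((φ & ψ) & ψ) -> (ψ & (φ -> χ)) = 0 -> 0 = 1
ψ -> ψ = 0 -> 0 = 1
ψ -> (ψ -> ψ) = 0 -> 1 = 1
~(ψ -> (ψ -> ψ)) = ~1 = 0
(((φ & ψ) & ψ) -> (ψ & (φ -> χ))) -> ~(ψ -> (ψ -> ψ)) = 1 -> 0 = 0
((~φ -> χ) -> (χ & χ)) -> ((((φ & ψ) & ψ) -> (ψ & (φ -> χ))) -> ~(ψ -> (ψ -> ψ))) = 1 -> 0 = 0
This gives 0 ≠ 1.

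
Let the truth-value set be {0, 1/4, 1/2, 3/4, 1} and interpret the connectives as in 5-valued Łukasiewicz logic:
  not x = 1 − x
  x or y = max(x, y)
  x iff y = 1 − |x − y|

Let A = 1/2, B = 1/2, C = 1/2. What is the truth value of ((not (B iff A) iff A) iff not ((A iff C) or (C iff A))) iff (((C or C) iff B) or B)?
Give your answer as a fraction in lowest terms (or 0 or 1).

B iff A = 1/2 iff 1/2 = 1
not (B iff A) = not 1 = 0
not (B iff A) iff A = 0 iff 1/2 = 1/2
A iff C = 1/2 iff 1/2 = 1
C iff A = 1/2 iff 1/2 = 1
(A iff C) or (C iff A) = 1 or 1 = 1
not ((A iff C) or (C iff A)) = not 1 = 0
(not (B iff A) iff A) iff not ((A iff C) or (C iff A)) = 1/2 iff 0 = 1/2
C or C = 1/2 or 1/2 = 1/2
(C or C) iff B = 1/2 iff 1/2 = 1
((C or C) iff B) or B = 1 or 1/2 = 1
((not (B iff A) iff A) iff not ((A iff C) or (C iff A))) iff (((C or C) iff B) or B) = 1/2 iff 1 = 1/2

1/2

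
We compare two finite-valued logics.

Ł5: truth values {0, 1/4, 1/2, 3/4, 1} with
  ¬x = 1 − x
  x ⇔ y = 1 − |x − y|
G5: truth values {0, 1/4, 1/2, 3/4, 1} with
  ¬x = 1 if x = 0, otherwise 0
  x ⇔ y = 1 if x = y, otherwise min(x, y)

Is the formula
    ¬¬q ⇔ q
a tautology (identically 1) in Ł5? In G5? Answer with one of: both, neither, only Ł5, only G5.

In Ł5: every assignment gives 1 — tautology.
In G5: at q = 1/4 the value is 1/4 — not a tautology.

only Ł5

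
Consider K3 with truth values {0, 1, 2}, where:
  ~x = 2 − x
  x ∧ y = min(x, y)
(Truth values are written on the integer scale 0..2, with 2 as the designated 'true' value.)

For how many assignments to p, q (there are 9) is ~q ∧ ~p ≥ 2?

p = 0, q = 0 ↦ 2  ≥
p = 0, q = 1 ↦ 1  <
p = 0, q = 2 ↦ 0  <
p = 1, q = 0 ↦ 1  <
p = 1, q = 1 ↦ 1  <
p = 1, q = 2 ↦ 0  <
p = 2, q = 0 ↦ 0  <
p = 2, q = 1 ↦ 0  <
p = 2, q = 2 ↦ 0  <
So 1 of the 9 assignments meets the threshold.

1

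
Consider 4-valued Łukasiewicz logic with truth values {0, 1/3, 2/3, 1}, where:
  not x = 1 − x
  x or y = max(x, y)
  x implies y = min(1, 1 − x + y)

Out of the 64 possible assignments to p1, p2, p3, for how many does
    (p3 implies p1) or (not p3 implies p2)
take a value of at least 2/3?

64

value 1: 60 assignments (counts)
value 2/3: 4 assignments (counts)
So 64 of the 64 assignments meet the threshold.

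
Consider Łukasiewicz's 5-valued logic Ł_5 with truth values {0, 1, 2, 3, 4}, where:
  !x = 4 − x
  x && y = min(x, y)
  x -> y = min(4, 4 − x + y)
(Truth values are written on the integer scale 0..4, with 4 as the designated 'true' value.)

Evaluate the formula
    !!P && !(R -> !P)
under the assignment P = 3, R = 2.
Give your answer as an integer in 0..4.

!P = !3 = 1
!!P = !1 = 3
!P = !3 = 1
R -> !P = 2 -> 1 = 3
!(R -> !P) = !3 = 1
!!P && !(R -> !P) = 3 && 1 = 1

1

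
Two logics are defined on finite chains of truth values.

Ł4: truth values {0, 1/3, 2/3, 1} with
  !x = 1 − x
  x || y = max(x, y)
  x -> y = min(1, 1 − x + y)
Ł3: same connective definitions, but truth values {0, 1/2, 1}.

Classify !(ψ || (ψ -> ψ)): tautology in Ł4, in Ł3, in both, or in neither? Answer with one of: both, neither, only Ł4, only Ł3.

In Ł4: at ψ = 0 the value is 0 — not a tautology.
In Ł3: at ψ = 0 the value is 0 — not a tautology.

neither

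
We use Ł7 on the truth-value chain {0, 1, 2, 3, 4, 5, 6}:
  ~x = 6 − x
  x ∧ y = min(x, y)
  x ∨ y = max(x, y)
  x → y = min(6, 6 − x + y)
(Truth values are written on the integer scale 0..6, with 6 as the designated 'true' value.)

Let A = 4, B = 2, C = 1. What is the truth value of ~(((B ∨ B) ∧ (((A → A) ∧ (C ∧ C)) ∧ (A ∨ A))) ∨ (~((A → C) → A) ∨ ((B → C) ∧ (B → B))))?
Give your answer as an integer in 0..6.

B ∨ B = 2 ∨ 2 = 2
A → A = 4 → 4 = 6
C ∧ C = 1 ∧ 1 = 1
(A → A) ∧ (C ∧ C) = 6 ∧ 1 = 1
A ∨ A = 4 ∨ 4 = 4
((A → A) ∧ (C ∧ C)) ∧ (A ∨ A) = 1 ∧ 4 = 1
(B ∨ B) ∧ (((A → A) ∧ (C ∧ C)) ∧ (A ∨ A)) = 2 ∧ 1 = 1
A → C = 4 → 1 = 3
(A → C) → A = 3 → 4 = 6
~((A → C) → A) = ~6 = 0
B → C = 2 → 1 = 5
B → B = 2 → 2 = 6
(B → C) ∧ (B → B) = 5 ∧ 6 = 5
~((A → C) → A) ∨ ((B → C) ∧ (B → B)) = 0 ∨ 5 = 5
((B ∨ B) ∧ (((A → A) ∧ (C ∧ C)) ∧ (A ∨ A))) ∨ (~((A → C) → A) ∨ ((B → C) ∧ (B → B))) = 1 ∨ 5 = 5
~(((B ∨ B) ∧ (((A → A) ∧ (C ∧ C)) ∧ (A ∨ A))) ∨ (~((A → C) → A) ∨ ((B → C) ∧ (B → B)))) = ~5 = 1

1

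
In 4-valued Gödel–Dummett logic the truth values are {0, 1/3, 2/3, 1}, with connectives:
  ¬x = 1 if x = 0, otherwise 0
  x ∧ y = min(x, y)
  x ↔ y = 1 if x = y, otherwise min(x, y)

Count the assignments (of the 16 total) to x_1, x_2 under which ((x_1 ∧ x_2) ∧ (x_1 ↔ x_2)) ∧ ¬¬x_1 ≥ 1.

x_1 = 0, x_2 = 0 ↦ 0  <
x_1 = 0, x_2 = 1/3 ↦ 0  <
x_1 = 0, x_2 = 2/3 ↦ 0  <
x_1 = 0, x_2 = 1 ↦ 0  <
x_1 = 1/3, x_2 = 0 ↦ 0  <
x_1 = 1/3, x_2 = 1/3 ↦ 1/3  <
x_1 = 1/3, x_2 = 2/3 ↦ 1/3  <
x_1 = 1/3, x_2 = 1 ↦ 1/3  <
x_1 = 2/3, x_2 = 0 ↦ 0  <
x_1 = 2/3, x_2 = 1/3 ↦ 1/3  <
x_1 = 2/3, x_2 = 2/3 ↦ 2/3  <
x_1 = 2/3, x_2 = 1 ↦ 2/3  <
x_1 = 1, x_2 = 0 ↦ 0  <
x_1 = 1, x_2 = 1/3 ↦ 1/3  <
x_1 = 1, x_2 = 2/3 ↦ 2/3  <
x_1 = 1, x_2 = 1 ↦ 1  ≥
So 1 of the 16 assignments meets the threshold.

1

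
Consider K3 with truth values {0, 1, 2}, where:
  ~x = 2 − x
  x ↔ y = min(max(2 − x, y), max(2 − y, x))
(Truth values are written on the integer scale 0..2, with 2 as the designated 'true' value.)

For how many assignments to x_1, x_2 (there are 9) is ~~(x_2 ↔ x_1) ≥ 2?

2

x_1 = 0, x_2 = 0 ↦ 2  ≥
x_1 = 0, x_2 = 1 ↦ 1  <
x_1 = 0, x_2 = 2 ↦ 0  <
x_1 = 1, x_2 = 0 ↦ 1  <
x_1 = 1, x_2 = 1 ↦ 1  <
x_1 = 1, x_2 = 2 ↦ 1  <
x_1 = 2, x_2 = 0 ↦ 0  <
x_1 = 2, x_2 = 1 ↦ 1  <
x_1 = 2, x_2 = 2 ↦ 2  ≥
So 2 of the 9 assignments meet the threshold.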